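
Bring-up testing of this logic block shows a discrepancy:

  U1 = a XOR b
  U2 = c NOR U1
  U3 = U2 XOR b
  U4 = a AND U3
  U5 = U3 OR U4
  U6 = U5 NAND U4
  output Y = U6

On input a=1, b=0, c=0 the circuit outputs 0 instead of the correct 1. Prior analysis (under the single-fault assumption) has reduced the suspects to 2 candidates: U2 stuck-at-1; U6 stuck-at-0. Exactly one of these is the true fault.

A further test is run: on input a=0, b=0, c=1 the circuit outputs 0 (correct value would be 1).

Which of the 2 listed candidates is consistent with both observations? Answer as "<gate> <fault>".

U6 stuck-at-0

Evaluate each candidate on input a=0, b=0, c=1:
  U2 stuck-at-1: U1=0, U2=1 [stuck-at-1], U3=1, U4=0, U5=1, U6=1 → 1 — eliminated
  U6 stuck-at-0: U1=0, U2=0, U3=0, U4=0, U5=0, U6=0 [stuck-at-0] → 0 — matches
Only U6 stuck-at-0 reproduces the observed 0.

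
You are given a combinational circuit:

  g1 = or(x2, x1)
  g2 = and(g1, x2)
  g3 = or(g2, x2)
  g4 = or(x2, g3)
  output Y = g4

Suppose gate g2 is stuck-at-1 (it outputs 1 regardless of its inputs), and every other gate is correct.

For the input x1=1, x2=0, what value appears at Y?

1

Propagate with g2 forced: g1=1, g2=1 [stuck-at-1], g3=1, g4=1.
So Y = 1. (Without the fault it would be 0.)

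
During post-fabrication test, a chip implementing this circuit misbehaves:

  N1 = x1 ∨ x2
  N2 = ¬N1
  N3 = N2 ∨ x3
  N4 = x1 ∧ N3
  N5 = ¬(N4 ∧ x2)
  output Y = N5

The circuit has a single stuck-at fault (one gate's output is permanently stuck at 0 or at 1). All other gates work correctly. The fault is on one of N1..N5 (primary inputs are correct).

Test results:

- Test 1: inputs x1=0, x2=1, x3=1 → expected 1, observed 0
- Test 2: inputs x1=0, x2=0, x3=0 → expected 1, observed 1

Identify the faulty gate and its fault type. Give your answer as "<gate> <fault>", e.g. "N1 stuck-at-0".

Fault-free values for test 1 (x1=0, x2=1, x3=1): N1=1, N2=0, N3=1, N4=0, N5=1, giving Y=1. Observed 0.
Test 1: faults giving observed 0 are {N4 stuck-at-1, N5 stuck-at-0}.
Test 2 (x1=0, x2=0, x3=0): fault-free N1=0, N2=1, N3=1, N4=0, N5=1 → 1; observed 1. Eliminates N5 stuck-at-0.
Only N4 stuck-at-1 is consistent with every test.

N4 stuck-at-1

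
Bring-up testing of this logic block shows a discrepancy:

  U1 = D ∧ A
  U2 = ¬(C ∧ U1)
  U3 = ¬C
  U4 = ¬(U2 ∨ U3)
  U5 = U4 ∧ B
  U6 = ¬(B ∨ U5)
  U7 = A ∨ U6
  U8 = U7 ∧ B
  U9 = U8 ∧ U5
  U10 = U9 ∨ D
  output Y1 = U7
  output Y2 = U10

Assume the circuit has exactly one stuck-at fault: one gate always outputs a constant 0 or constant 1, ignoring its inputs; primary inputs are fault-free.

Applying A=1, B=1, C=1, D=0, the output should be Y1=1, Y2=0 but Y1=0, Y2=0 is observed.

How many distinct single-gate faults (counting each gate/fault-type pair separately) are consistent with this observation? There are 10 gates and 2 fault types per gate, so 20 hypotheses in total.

Fault-free: U1=0, U2=1, U3=0, U4=0, U5=0, U6=0, U7=1, U8=1, U9=0, U10=0 → Y1=1, Y2=0. Observed Y1=0, Y2=0.
  U1: none of the 2 fault types match ✗
  U2: none of the 2 fault types match ✗
  U3: none of the 2 fault types match ✗
  U4: none of the 2 fault types match ✗
  U5: none of the 2 fault types match ✗
  U6: none of the 2 fault types match ✗
  U7: stuck-at-0 ✓; others ✗
  U8: none of the 2 fault types match ✗
  U9: none of the 2 fault types match ✗
  U10: none of the 2 fault types match ✗
Consistent faults: {U7 stuck-at-0} — 1 in all.

1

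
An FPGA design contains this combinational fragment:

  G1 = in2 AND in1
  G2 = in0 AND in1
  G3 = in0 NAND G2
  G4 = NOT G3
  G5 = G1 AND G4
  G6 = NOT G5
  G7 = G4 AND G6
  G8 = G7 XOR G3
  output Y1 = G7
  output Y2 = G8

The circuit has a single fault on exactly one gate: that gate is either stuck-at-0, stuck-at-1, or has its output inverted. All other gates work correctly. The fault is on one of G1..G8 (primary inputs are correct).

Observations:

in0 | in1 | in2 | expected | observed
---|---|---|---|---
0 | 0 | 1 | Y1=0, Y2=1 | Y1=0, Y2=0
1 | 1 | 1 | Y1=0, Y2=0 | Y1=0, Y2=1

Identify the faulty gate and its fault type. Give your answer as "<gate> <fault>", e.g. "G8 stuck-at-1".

G8 inverted output

Fault-free values for test 1 (in0=0, in1=0, in2=1): G1=0, G2=0, G3=1, G4=0, G5=0, G6=1, G7=0, G8=1, giving Y1=0, Y2=1. Observed Y1=0, Y2=0.
Test 1: faults giving observed Y1=0, Y2=0 are {G8 stuck-at-0, G8 inverted output}.
Test 2 (in0=1, in1=1, in2=1): fault-free G1=1, G2=1, G3=0, G4=1, G5=1, G6=0, G7=0, G8=0 → Y1=0, Y2=0; observed Y1=0, Y2=1. Eliminates G8 stuck-at-0.
Only G8 inverted output is consistent with every test.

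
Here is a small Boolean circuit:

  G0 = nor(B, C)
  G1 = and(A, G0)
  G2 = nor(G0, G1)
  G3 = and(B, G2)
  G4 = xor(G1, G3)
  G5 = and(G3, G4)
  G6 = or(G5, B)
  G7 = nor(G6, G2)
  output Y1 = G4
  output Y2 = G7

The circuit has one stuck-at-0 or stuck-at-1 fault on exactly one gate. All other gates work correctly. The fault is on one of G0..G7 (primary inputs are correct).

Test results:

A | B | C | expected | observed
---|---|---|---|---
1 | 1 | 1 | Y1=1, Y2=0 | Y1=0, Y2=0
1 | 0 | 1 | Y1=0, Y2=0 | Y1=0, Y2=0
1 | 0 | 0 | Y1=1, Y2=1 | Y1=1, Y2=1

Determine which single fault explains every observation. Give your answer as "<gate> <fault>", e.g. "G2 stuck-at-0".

G3 stuck-at-0

Fault-free values for test 1 (A=1, B=1, C=1): G0=0, G1=0, G2=1, G3=1, G4=1, G5=1, G6=1, G7=0, giving Y1=1, Y2=0. Observed Y1=0, Y2=0.
Test 1: faults giving observed Y1=0, Y2=0 are {G2 stuck-at-0, G3 stuck-at-0, G4 stuck-at-0}.
Test 2 (A=1, B=0, C=1): fault-free G0=0, G1=0, G2=1, G3=0, G4=0, G5=0, G6=0, G7=0 → Y1=0, Y2=0; observed Y1=0, Y2=0. Eliminates G2 stuck-at-0.
Test 3 (A=1, B=0, C=0): fault-free G0=1, G1=1, G2=0, G3=0, G4=1, G5=0, G6=0, G7=1 → Y1=1, Y2=1; observed Y1=1, Y2=1. Eliminates G4 stuck-at-0.
Only G3 stuck-at-0 is consistent with every test.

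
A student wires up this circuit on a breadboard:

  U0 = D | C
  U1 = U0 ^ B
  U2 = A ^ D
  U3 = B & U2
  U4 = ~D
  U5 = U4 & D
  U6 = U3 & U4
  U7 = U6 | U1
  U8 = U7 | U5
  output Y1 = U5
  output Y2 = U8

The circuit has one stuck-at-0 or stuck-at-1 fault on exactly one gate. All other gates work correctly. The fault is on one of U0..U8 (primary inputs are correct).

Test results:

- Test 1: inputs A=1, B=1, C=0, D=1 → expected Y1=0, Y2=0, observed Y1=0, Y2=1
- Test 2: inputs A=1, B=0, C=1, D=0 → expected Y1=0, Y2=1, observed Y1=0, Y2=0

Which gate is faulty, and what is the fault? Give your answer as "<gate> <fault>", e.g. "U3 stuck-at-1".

U0 stuck-at-0

Fault-free values for test 1 (A=1, B=1, C=0, D=1): U0=1, U1=0, U2=0, U3=0, U4=0, U5=0, U6=0, U7=0, U8=0, giving Y1=0, Y2=0. Observed Y1=0, Y2=1.
Test 1: faults giving observed Y1=0, Y2=1 are {U0 stuck-at-0, U1 stuck-at-1, U6 stuck-at-1, U7 stuck-at-1, U8 stuck-at-1}.
Test 2 (A=1, B=0, C=1, D=0): fault-free U0=1, U1=1, U2=1, U3=0, U4=1, U5=0, U6=0, U7=1, U8=1 → Y1=0, Y2=1; observed Y1=0, Y2=0. Eliminates U1 stuck-at-1, U6 stuck-at-1, U7 stuck-at-1, U8 stuck-at-1.
Only U0 stuck-at-0 is consistent with every test.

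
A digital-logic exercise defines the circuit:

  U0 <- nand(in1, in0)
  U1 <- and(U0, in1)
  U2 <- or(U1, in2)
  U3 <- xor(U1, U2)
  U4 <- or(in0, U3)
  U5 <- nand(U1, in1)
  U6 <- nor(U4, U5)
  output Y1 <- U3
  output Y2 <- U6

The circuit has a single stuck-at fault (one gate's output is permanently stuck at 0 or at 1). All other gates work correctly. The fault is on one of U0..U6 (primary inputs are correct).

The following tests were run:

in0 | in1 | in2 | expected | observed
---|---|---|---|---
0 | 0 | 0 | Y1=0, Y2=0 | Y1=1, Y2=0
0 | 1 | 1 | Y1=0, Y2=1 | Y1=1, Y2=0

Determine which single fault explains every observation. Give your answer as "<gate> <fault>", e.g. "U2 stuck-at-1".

U3 stuck-at-1

Fault-free values for test 1 (in0=0, in1=0, in2=0): U0=1, U1=0, U2=0, U3=0, U4=0, U5=1, U6=0, giving Y1=0, Y2=0. Observed Y1=1, Y2=0.
Test 1: faults giving observed Y1=1, Y2=0 are {U2 stuck-at-1, U3 stuck-at-1}.
Test 2 (in0=0, in1=1, in2=1): fault-free U0=1, U1=1, U2=1, U3=0, U4=0, U5=0, U6=1 → Y1=0, Y2=1; observed Y1=1, Y2=0. Eliminates U2 stuck-at-1.
Only U3 stuck-at-1 is consistent with every test.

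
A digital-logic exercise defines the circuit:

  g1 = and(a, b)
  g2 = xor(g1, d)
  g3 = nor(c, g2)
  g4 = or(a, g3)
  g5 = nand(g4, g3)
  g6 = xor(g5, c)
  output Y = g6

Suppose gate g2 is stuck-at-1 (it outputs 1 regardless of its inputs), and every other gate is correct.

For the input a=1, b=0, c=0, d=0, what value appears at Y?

1

Propagate with g2 forced: g1=0, g2=1 [stuck-at-1], g3=0, g4=1, g5=1, g6=1.
So Y = 1. (Without the fault it would be 0.)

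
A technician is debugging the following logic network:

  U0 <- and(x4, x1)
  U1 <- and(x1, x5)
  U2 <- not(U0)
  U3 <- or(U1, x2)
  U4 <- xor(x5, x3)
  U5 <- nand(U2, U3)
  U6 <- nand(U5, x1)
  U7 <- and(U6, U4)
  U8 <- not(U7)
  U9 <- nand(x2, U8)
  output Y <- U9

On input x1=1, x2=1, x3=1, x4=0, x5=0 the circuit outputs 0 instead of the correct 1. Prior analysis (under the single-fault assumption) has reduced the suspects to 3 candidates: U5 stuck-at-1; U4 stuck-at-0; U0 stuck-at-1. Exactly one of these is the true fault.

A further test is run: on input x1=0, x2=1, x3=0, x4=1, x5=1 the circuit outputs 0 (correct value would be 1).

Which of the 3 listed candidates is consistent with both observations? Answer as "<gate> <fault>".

U4 stuck-at-0

Evaluate each candidate on input x1=0, x2=1, x3=0, x4=1, x5=1:
  U5 stuck-at-1: U0=0, U1=0, U2=1, U3=1, U4=1, U5=1 [stuck-at-1], U6=1, U7=1, U8=0, U9=1 → 1 — eliminated
  U4 stuck-at-0: U0=0, U1=0, U2=1, U3=1, U4=0 [stuck-at-0], U5=0, U6=1, U7=0, U8=1, U9=0 → 0 — matches
  U0 stuck-at-1: U0=1 [stuck-at-1], U1=0, U2=0, U3=1, U4=1, U5=1, U6=1, U7=1, U8=0, U9=1 → 1 — eliminated
Only U4 stuck-at-0 reproduces the observed 0.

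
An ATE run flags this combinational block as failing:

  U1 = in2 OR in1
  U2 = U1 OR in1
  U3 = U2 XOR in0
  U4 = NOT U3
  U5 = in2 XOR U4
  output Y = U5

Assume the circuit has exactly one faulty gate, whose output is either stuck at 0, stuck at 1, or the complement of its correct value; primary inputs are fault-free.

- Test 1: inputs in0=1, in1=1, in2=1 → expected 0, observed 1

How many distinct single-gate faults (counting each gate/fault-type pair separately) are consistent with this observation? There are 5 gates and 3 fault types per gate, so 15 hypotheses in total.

8

Fault-free: U1=1, U2=1, U3=0, U4=1, U5=0 → 0. Observed 1.
  U1: none of the 3 fault types match ✗
  U2: stuck-at-0, inverted output ✓; others ✗
  U3: stuck-at-1, inverted output ✓; others ✗
  U4: stuck-at-0, inverted output ✓; others ✗
  U5: stuck-at-1, inverted output ✓; others ✗
Consistent faults: {U2 stuck-at-0, U2 inverted output, U3 stuck-at-1, U3 inverted output, U4 stuck-at-0, U4 inverted output, U5 stuck-at-1, U5 inverted output} — 8 in all.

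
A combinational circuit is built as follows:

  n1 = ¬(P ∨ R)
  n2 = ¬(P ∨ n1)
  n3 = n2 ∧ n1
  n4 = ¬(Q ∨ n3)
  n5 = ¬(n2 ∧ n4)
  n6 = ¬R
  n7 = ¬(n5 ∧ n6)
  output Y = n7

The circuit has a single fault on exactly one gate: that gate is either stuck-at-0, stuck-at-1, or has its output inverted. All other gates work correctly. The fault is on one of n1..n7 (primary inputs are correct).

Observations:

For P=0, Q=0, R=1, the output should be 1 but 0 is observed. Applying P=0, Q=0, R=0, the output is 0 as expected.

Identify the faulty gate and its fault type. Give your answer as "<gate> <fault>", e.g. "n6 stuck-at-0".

n7 stuck-at-0

Fault-free values for test 1 (P=0, Q=0, R=1): n1=0, n2=1, n3=0, n4=1, n5=0, n6=0, n7=1, giving Y=1. Observed 0.
Test 1: faults giving observed 0 are {n7 stuck-at-0, n7 inverted output}.
Test 2 (P=0, Q=0, R=0): fault-free n1=1, n2=0, n3=0, n4=1, n5=1, n6=1, n7=0 → 0; observed 0. Eliminates n7 inverted output.
Only n7 stuck-at-0 is consistent with every test.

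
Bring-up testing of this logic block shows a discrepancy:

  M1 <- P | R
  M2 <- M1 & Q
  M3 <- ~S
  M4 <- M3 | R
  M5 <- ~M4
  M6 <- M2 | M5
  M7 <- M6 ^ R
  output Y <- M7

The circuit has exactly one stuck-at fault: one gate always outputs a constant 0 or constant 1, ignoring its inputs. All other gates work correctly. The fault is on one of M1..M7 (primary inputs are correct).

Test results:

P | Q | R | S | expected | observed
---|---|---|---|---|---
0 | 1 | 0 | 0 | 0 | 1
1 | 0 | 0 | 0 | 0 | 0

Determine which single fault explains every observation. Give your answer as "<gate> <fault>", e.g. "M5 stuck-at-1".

Fault-free values for test 1 (P=0, Q=1, R=0, S=0): M1=0, M2=0, M3=1, M4=1, M5=0, M6=0, M7=0, giving Y=0. Observed 1.
Test 1: faults giving observed 1 are {M1 stuck-at-1, M2 stuck-at-1, M3 stuck-at-0, M4 stuck-at-0, M5 stuck-at-1, M6 stuck-at-1, M7 stuck-at-1}.
Test 2 (P=1, Q=0, R=0, S=0): fault-free M1=1, M2=0, M3=1, M4=1, M5=0, M6=0, M7=0 → 0; observed 0. Eliminates M2 stuck-at-1, M3 stuck-at-0, M4 stuck-at-0, M5 stuck-at-1, M6 stuck-at-1, M7 stuck-at-1.
Only M1 stuck-at-1 is consistent with every test.

M1 stuck-at-1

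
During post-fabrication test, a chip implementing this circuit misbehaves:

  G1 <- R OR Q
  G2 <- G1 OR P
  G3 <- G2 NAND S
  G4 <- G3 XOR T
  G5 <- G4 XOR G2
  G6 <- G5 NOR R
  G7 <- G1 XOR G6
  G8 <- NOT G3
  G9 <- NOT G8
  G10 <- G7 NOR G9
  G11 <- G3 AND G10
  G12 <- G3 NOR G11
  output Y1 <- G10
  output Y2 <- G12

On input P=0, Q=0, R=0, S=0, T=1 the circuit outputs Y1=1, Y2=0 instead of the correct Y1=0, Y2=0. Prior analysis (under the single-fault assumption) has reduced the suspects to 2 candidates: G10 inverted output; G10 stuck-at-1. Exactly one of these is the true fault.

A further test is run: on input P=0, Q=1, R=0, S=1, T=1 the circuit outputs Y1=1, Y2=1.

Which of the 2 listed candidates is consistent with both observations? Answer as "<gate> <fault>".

G10 stuck-at-1

Evaluate each candidate on input P=0, Q=1, R=0, S=1, T=1:
  G10 inverted output: G1=1, G2=1, G3=0, G4=1, G5=0, G6=1, G7=0, G8=1, G9=0, G10=0 [inverted output], G11=0, G12=1 → Y1=0, Y2=1 — eliminated
  G10 stuck-at-1: G1=1, G2=1, G3=0, G4=1, G5=0, G6=1, G7=0, G8=1, G9=0, G10=1 [stuck-at-1], G11=0, G12=1 → Y1=1, Y2=1 — matches
Only G10 stuck-at-1 reproduces the observed Y1=1, Y2=1.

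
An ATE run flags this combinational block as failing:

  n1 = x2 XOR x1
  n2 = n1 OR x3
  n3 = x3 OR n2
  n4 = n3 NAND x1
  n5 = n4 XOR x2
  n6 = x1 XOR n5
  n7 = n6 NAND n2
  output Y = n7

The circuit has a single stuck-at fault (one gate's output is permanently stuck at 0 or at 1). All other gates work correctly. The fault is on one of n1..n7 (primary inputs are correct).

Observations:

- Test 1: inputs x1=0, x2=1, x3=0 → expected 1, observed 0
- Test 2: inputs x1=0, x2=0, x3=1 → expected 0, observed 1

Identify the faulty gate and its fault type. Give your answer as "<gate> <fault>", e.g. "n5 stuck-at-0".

n4 stuck-at-0

Fault-free values for test 1 (x1=0, x2=1, x3=0): n1=1, n2=1, n3=1, n4=1, n5=0, n6=0, n7=1, giving Y=1. Observed 0.
Test 1: faults giving observed 0 are {n4 stuck-at-0, n5 stuck-at-1, n6 stuck-at-1, n7 stuck-at-0}.
Test 2 (x1=0, x2=0, x3=1): fault-free n1=0, n2=1, n3=1, n4=1, n5=1, n6=1, n7=0 → 0; observed 1. Eliminates n5 stuck-at-1, n6 stuck-at-1, n7 stuck-at-0.
Only n4 stuck-at-0 is consistent with every test.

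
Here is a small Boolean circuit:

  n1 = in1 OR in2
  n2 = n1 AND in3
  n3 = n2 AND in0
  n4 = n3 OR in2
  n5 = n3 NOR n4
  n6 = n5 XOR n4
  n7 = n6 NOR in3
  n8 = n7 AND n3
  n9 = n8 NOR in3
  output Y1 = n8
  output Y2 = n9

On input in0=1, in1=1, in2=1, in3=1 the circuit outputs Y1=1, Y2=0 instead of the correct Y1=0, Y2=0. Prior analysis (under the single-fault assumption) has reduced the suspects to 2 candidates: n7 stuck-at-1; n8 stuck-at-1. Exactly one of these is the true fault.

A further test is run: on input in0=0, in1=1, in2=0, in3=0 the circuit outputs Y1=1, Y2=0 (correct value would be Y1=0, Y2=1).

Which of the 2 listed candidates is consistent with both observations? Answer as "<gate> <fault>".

Evaluate each candidate on input in0=0, in1=1, in2=0, in3=0:
  n7 stuck-at-1: n1=1, n2=0, n3=0, n4=0, n5=1, n6=1, n7=1 [stuck-at-1], n8=0, n9=1 → Y1=0, Y2=1 — eliminated
  n8 stuck-at-1: n1=1, n2=0, n3=0, n4=0, n5=1, n6=1, n7=0, n8=1 [stuck-at-1], n9=0 → Y1=1, Y2=0 — matches
Only n8 stuck-at-1 reproduces the observed Y1=1, Y2=0.

n8 stuck-at-1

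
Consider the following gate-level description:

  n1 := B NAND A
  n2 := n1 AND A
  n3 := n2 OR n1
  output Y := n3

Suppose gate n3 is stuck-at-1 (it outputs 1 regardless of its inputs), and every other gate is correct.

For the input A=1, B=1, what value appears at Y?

1

Propagate with n3 forced: n1=0, n2=0, n3=1 [stuck-at-1].
So Y = 1. (Without the fault it would be 0.)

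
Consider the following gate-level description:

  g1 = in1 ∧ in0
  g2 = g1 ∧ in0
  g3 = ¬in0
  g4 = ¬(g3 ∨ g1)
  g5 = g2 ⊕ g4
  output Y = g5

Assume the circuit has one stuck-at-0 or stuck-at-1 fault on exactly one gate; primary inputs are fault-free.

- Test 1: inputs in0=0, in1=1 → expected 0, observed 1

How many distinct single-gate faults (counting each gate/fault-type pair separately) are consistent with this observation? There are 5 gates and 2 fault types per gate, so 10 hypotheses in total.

4

Fault-free: g1=0, g2=0, g3=1, g4=0, g5=0 → 0. Observed 1.
  g1 stuck-at-0: output 0 ✗
  g1 stuck-at-1: output 0 ✗
  g2 stuck-at-0: output 0 ✗
  g2 stuck-at-1: output 1 ✓
  g3 stuck-at-0: output 1 ✓
  g3 stuck-at-1: output 0 ✗
  g4 stuck-at-0: output 0 ✗
  g4 stuck-at-1: output 1 ✓
  g5 stuck-at-0: output 0 ✗
  g5 stuck-at-1: output 1 ✓
Consistent faults: {g2 stuck-at-1, g3 stuck-at-0, g4 stuck-at-1, g5 stuck-at-1} — 4 in all.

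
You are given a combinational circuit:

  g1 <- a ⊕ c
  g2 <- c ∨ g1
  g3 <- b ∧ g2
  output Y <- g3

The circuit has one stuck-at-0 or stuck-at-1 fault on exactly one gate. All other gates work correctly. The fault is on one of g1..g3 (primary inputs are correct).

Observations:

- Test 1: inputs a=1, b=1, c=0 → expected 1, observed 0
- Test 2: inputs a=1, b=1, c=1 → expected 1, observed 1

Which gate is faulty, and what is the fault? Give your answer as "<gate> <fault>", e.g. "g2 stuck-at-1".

Fault-free values for test 1 (a=1, b=1, c=0): g1=1, g2=1, g3=1, giving Y=1. Observed 0.
Test 1: faults giving observed 0 are {g1 stuck-at-0, g2 stuck-at-0, g3 stuck-at-0}.
Test 2 (a=1, b=1, c=1): fault-free g1=0, g2=1, g3=1 → 1; observed 1. Eliminates g2 stuck-at-0, g3 stuck-at-0.
Only g1 stuck-at-0 is consistent with every test.

g1 stuck-at-0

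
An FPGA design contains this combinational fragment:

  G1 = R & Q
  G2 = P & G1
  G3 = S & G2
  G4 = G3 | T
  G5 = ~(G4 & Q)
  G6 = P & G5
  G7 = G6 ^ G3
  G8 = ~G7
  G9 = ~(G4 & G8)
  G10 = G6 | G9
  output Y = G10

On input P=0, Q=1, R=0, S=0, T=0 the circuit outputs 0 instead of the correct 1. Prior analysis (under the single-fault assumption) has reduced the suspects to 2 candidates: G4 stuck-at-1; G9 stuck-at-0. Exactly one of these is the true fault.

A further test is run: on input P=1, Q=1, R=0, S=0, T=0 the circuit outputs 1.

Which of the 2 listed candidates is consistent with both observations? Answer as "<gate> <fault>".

Evaluate each candidate on input P=1, Q=1, R=0, S=0, T=0:
  G4 stuck-at-1: G1=0, G2=0, G3=0, G4=1 [stuck-at-1], G5=0, G6=0, G7=0, G8=1, G9=0, G10=0 → 0 — eliminated
  G9 stuck-at-0: G1=0, G2=0, G3=0, G4=0, G5=1, G6=1, G7=1, G8=0, G9=0 [stuck-at-0], G10=1 → 1 — matches
Only G9 stuck-at-0 reproduces the observed 1.

G9 stuck-at-0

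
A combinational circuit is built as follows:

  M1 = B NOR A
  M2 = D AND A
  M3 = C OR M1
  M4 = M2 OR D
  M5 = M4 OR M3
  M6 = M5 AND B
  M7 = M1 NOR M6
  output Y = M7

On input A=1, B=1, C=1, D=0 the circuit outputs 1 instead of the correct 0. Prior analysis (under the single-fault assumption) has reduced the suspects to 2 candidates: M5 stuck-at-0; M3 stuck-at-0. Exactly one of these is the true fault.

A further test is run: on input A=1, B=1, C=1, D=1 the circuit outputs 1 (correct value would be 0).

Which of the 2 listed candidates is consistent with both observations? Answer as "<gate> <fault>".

Evaluate each candidate on input A=1, B=1, C=1, D=1:
  M5 stuck-at-0: M1=0, M2=1, M3=1, M4=1, M5=0 [stuck-at-0], M6=0, M7=1 → 1 — matches
  M3 stuck-at-0: M1=0, M2=1, M3=0 [stuck-at-0], M4=1, M5=1, M6=1, M7=0 → 0 — eliminated
Only M5 stuck-at-0 reproduces the observed 1.

M5 stuck-at-0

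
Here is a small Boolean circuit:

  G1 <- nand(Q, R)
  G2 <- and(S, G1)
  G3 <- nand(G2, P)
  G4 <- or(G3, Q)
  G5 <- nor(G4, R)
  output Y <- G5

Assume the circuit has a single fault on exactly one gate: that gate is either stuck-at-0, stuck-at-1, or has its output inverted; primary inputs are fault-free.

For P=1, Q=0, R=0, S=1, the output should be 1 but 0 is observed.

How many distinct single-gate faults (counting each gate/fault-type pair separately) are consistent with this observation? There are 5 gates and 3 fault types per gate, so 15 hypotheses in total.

Fault-free: G1=1, G2=1, G3=0, G4=0, G5=1 → 1. Observed 0.
  G1: stuck-at-0, inverted output ✓; others ✗
  G2: stuck-at-0, inverted output ✓; others ✗
  G3: stuck-at-1, inverted output ✓; others ✗
  G4: stuck-at-1, inverted output ✓; others ✗
  G5: stuck-at-0, inverted output ✓; others ✗
Consistent faults: {G1 stuck-at-0, G1 inverted output, G2 stuck-at-0, G2 inverted output, G3 stuck-at-1, G3 inverted output, G4 stuck-at-1, G4 inverted output, G5 stuck-at-0, G5 inverted output} — 10 in all.

10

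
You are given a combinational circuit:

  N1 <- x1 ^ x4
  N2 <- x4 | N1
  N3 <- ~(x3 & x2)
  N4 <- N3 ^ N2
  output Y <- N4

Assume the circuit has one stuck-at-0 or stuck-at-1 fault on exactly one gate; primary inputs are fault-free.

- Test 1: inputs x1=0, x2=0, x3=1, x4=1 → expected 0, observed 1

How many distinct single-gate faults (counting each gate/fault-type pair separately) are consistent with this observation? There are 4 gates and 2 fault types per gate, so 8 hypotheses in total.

Fault-free: N1=1, N2=1, N3=1, N4=0 → 0. Observed 1.
  N1 stuck-at-0: output 0 ✗
  N1 stuck-at-1: output 0 ✗
  N2 stuck-at-0: output 1 ✓
  N2 stuck-at-1: output 0 ✗
  N3 stuck-at-0: output 1 ✓
  N3 stuck-at-1: output 0 ✗
  N4 stuck-at-0: output 0 ✗
  N4 stuck-at-1: output 1 ✓
Consistent faults: {N2 stuck-at-0, N3 stuck-at-0, N4 stuck-at-1} — 3 in all.

3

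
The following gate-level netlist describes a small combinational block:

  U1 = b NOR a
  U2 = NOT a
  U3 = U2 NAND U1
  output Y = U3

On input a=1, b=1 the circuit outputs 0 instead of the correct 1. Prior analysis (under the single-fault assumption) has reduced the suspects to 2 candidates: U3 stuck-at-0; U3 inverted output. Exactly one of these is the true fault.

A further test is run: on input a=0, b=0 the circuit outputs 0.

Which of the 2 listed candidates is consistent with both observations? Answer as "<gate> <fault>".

U3 stuck-at-0

Evaluate each candidate on input a=0, b=0:
  U3 stuck-at-0: U1=1, U2=1, U3=0 [stuck-at-0] → 0 — matches
  U3 inverted output: U1=1, U2=1, U3=1 [inverted output] → 1 — eliminated
Only U3 stuck-at-0 reproduces the observed 0.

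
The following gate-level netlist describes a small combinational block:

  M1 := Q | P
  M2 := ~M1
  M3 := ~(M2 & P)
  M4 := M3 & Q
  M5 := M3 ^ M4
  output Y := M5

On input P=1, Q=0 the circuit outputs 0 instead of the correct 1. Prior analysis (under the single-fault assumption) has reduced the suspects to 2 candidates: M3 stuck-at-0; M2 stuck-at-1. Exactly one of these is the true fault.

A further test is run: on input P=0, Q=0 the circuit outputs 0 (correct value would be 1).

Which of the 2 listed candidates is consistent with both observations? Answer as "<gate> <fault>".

M3 stuck-at-0

Evaluate each candidate on input P=0, Q=0:
  M3 stuck-at-0: M1=0, M2=1, M3=0 [stuck-at-0], M4=0, M5=0 → 0 — matches
  M2 stuck-at-1: M1=0, M2=1 [stuck-at-1], M3=1, M4=0, M5=1 → 1 — eliminated
Only M3 stuck-at-0 reproduces the observed 0.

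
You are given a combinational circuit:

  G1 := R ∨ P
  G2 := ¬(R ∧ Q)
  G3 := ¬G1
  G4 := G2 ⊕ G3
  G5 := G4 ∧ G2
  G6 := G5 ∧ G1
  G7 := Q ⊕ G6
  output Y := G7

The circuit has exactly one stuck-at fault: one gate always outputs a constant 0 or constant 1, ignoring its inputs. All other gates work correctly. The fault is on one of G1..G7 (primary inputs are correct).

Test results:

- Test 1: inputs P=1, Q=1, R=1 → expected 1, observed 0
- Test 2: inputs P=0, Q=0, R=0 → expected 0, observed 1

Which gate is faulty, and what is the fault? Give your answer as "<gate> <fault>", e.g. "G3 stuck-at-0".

G6 stuck-at-1

Fault-free values for test 1 (P=1, Q=1, R=1): G1=1, G2=0, G3=0, G4=0, G5=0, G6=0, G7=1, giving Y=1. Observed 0.
Test 1: faults giving observed 0 are {G2 stuck-at-1, G5 stuck-at-1, G6 stuck-at-1, G7 stuck-at-0}.
Test 2 (P=0, Q=0, R=0): fault-free G1=0, G2=1, G3=1, G4=0, G5=0, G6=0, G7=0 → 0; observed 1. Eliminates G2 stuck-at-1, G5 stuck-at-1, G7 stuck-at-0.
Only G6 stuck-at-1 is consistent with every test.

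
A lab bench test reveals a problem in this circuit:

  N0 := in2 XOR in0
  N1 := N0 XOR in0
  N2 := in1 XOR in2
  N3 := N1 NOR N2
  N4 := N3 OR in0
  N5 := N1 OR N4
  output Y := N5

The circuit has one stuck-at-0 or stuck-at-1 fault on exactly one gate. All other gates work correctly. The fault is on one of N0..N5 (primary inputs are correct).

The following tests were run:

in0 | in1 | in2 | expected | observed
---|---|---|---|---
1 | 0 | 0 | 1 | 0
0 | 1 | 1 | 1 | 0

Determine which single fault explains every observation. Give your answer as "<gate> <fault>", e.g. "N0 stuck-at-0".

N5 stuck-at-0

Fault-free values for test 1 (in0=1, in1=0, in2=0): N0=1, N1=0, N2=0, N3=1, N4=1, N5=1, giving Y=1. Observed 0.
Test 1: faults giving observed 0 are {N4 stuck-at-0, N5 stuck-at-0}.
Test 2 (in0=0, in1=1, in2=1): fault-free N0=1, N1=1, N2=0, N3=0, N4=0, N5=1 → 1; observed 0. Eliminates N4 stuck-at-0.
Only N5 stuck-at-0 is consistent with every test.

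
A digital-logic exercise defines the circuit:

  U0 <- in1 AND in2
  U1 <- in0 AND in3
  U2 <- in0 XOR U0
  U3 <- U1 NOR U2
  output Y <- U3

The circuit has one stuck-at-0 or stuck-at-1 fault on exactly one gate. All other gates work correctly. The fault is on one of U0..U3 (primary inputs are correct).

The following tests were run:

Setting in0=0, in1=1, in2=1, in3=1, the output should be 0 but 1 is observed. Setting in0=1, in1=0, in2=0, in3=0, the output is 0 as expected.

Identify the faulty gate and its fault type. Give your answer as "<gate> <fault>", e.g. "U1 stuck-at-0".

Fault-free values for test 1 (in0=0, in1=1, in2=1, in3=1): U0=1, U1=0, U2=1, U3=0, giving Y=0. Observed 1.
Test 1: faults giving observed 1 are {U0 stuck-at-0, U2 stuck-at-0, U3 stuck-at-1}.
Test 2 (in0=1, in1=0, in2=0, in3=0): fault-free U0=0, U1=0, U2=1, U3=0 → 0; observed 0. Eliminates U2 stuck-at-0, U3 stuck-at-1.
Only U0 stuck-at-0 is consistent with every test.

U0 stuck-at-0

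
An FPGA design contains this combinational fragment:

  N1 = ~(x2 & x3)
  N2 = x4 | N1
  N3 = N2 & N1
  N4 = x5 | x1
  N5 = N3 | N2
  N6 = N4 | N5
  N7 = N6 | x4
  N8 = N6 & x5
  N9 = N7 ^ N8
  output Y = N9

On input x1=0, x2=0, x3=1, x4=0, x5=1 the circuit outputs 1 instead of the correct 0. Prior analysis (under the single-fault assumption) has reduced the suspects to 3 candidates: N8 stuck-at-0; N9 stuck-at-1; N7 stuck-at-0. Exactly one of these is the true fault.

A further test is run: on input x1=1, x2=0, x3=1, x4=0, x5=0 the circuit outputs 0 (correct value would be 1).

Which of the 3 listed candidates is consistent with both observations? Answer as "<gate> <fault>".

N7 stuck-at-0

Evaluate each candidate on input x1=1, x2=0, x3=1, x4=0, x5=0:
  N8 stuck-at-0: N1=1, N2=1, N3=1, N4=1, N5=1, N6=1, N7=1, N8=0 [stuck-at-0], N9=1 → 1 — eliminated
  N9 stuck-at-1: N1=1, N2=1, N3=1, N4=1, N5=1, N6=1, N7=1, N8=0, N9=1 [stuck-at-1] → 1 — eliminated
  N7 stuck-at-0: N1=1, N2=1, N3=1, N4=1, N5=1, N6=1, N7=0 [stuck-at-0], N8=0, N9=0 → 0 — matches
Only N7 stuck-at-0 reproduces the observed 0.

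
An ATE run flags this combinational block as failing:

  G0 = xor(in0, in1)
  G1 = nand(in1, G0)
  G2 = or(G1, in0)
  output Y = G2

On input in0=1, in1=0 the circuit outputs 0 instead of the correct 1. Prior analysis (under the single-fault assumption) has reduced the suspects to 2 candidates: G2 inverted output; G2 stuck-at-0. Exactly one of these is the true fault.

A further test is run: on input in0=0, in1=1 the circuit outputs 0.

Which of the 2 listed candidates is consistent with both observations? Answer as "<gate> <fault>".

Evaluate each candidate on input in0=0, in1=1:
  G2 inverted output: G0=1, G1=0, G2=1 [inverted output] → 1 — eliminated
  G2 stuck-at-0: G0=1, G1=0, G2=0 [stuck-at-0] → 0 — matches
Only G2 stuck-at-0 reproduces the observed 0.

G2 stuck-at-0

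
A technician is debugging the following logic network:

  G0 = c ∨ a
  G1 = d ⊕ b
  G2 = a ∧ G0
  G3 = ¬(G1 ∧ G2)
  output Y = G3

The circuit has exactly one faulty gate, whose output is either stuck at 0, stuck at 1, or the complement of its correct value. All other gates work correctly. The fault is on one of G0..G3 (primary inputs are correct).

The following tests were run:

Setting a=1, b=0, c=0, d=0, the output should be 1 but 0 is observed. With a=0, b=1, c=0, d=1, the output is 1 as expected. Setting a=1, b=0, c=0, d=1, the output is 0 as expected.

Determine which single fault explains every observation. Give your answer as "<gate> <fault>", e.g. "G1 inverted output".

Fault-free values for test 1 (a=1, b=0, c=0, d=0): G0=1, G1=0, G2=1, G3=1, giving Y=1. Observed 0.
Test 1: faults giving observed 0 are {G1 stuck-at-1, G1 inverted output, G3 stuck-at-0, G3 inverted output}.
Test 2 (a=0, b=1, c=0, d=1): fault-free G0=0, G1=0, G2=0, G3=1 → 1; observed 1. Eliminates G3 stuck-at-0, G3 inverted output.
Test 3 (a=1, b=0, c=0, d=1): fault-free G0=1, G1=1, G2=1, G3=0 → 0; observed 0. Eliminates G1 inverted output.
Only G1 stuck-at-1 is consistent with every test.

G1 stuck-at-1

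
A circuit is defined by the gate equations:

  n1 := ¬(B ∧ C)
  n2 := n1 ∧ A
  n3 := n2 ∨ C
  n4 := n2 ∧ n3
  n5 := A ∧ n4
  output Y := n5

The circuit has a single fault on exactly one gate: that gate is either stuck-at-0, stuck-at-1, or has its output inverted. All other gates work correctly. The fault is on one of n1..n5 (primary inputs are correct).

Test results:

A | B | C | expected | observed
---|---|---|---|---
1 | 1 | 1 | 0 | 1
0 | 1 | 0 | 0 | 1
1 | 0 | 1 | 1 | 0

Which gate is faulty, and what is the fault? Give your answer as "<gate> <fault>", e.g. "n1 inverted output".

Fault-free values for test 1 (A=1, B=1, C=1): n1=0, n2=0, n3=1, n4=0, n5=0, giving Y=0. Observed 1.
Test 1: faults giving observed 1 are {n1 stuck-at-1, n1 inverted output, n2 stuck-at-1, n2 inverted output, n4 stuck-at-1, n4 inverted output, n5 stuck-at-1, n5 inverted output}.
Test 2 (A=0, B=1, C=0): fault-free n1=1, n2=0, n3=0, n4=0, n5=0 → 0; observed 1. Eliminates n1 stuck-at-1, n1 inverted output, n2 stuck-at-1, n2 inverted output, n4 stuck-at-1, n4 inverted output.
Test 3 (A=1, B=0, C=1): fault-free n1=1, n2=1, n3=1, n4=1, n5=1 → 1; observed 0. Eliminates n5 stuck-at-1.
Only n5 inverted output is consistent with every test.

n5 inverted output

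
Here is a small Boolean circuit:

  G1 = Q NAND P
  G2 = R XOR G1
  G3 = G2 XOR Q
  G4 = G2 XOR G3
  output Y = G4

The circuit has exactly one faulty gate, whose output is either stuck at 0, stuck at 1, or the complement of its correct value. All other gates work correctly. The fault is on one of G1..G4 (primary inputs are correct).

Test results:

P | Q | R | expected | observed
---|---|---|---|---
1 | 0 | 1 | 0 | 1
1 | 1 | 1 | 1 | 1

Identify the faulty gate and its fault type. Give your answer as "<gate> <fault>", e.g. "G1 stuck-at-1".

G4 stuck-at-1

Fault-free values for test 1 (P=1, Q=0, R=1): G1=1, G2=0, G3=0, G4=0, giving Y=0. Observed 1.
Test 1: faults giving observed 1 are {G3 stuck-at-1, G3 inverted output, G4 stuck-at-1, G4 inverted output}.
Test 2 (P=1, Q=1, R=1): fault-free G1=0, G2=1, G3=0, G4=1 → 1; observed 1. Eliminates G3 stuck-at-1, G3 inverted output, G4 inverted output.
Only G4 stuck-at-1 is consistent with every test.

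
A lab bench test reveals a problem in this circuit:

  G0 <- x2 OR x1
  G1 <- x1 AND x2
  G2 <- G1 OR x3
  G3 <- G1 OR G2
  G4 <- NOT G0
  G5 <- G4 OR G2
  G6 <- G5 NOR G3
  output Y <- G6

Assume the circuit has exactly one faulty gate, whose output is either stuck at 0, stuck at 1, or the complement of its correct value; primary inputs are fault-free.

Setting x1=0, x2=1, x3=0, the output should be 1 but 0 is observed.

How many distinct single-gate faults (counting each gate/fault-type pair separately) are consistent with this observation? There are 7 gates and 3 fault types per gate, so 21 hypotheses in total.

14

Fault-free: G0=1, G1=0, G2=0, G3=0, G4=0, G5=0, G6=1 → 1. Observed 0.
  G0: stuck-at-0, inverted output ✓; others ✗
  G1: stuck-at-1, inverted output ✓; others ✗
  G2: stuck-at-1, inverted output ✓; others ✗
  G3: stuck-at-1, inverted output ✓; others ✗
  G4: stuck-at-1, inverted output ✓; others ✗
  G5: stuck-at-1, inverted output ✓; others ✗
  G6: stuck-at-0, inverted output ✓; others ✗
Consistent faults: {G0 stuck-at-0, G0 inverted output, G1 stuck-at-1, G1 inverted output, G2 stuck-at-1, G2 inverted output, G3 stuck-at-1, G3 inverted output, G4 stuck-at-1, G4 inverted output, G5 stuck-at-1, G5 inverted output, G6 stuck-at-0, G6 inverted output} — 14 in all.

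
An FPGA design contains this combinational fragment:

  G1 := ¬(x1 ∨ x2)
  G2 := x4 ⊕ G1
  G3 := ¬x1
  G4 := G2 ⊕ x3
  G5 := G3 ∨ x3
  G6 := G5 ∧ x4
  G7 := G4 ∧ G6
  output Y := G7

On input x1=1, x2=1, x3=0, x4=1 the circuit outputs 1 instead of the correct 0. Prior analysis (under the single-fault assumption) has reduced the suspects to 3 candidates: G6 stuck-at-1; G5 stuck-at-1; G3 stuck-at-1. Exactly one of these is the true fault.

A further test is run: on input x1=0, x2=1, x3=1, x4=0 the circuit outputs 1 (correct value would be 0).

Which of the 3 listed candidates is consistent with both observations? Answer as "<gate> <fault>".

G6 stuck-at-1

Evaluate each candidate on input x1=0, x2=1, x3=1, x4=0:
  G6 stuck-at-1: G1=0, G2=0, G3=1, G4=1, G5=1, G6=1 [stuck-at-1], G7=1 → 1 — matches
  G5 stuck-at-1: G1=0, G2=0, G3=1, G4=1, G5=1 [stuck-at-1], G6=0, G7=0 → 0 — eliminated
  G3 stuck-at-1: G1=0, G2=0, G3=1 [stuck-at-1], G4=1, G5=1, G6=0, G7=0 → 0 — eliminated
Only G6 stuck-at-1 reproduces the observed 1.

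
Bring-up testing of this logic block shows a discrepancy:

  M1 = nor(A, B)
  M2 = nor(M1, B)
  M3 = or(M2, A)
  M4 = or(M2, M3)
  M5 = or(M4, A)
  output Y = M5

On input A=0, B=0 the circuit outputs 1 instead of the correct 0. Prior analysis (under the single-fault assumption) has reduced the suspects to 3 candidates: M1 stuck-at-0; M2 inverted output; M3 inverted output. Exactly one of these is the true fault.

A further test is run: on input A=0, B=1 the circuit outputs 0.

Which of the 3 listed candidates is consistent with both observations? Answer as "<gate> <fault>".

M1 stuck-at-0

Evaluate each candidate on input A=0, B=1:
  M1 stuck-at-0: M1=0 [stuck-at-0], M2=0, M3=0, M4=0, M5=0 → 0 — matches
  M2 inverted output: M1=0, M2=1 [inverted output], M3=1, M4=1, M5=1 → 1 — eliminated
  M3 inverted output: M1=0, M2=0, M3=1 [inverted output], M4=1, M5=1 → 1 — eliminated
Only M1 stuck-at-0 reproduces the observed 0.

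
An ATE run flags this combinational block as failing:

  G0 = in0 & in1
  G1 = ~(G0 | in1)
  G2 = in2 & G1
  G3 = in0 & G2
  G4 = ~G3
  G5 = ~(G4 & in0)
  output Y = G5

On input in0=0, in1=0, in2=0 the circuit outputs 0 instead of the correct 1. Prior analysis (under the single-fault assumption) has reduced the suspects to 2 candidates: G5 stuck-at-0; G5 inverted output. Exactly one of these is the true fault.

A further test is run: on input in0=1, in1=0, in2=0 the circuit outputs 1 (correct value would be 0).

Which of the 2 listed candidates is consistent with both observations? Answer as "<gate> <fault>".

Evaluate each candidate on input in0=1, in1=0, in2=0:
  G5 stuck-at-0: G0=0, G1=1, G2=0, G3=0, G4=1, G5=0 [stuck-at-0] → 0 — eliminated
  G5 inverted output: G0=0, G1=1, G2=0, G3=0, G4=1, G5=1 [inverted output] → 1 — matches
Only G5 inverted output reproduces the observed 1.

G5 inverted output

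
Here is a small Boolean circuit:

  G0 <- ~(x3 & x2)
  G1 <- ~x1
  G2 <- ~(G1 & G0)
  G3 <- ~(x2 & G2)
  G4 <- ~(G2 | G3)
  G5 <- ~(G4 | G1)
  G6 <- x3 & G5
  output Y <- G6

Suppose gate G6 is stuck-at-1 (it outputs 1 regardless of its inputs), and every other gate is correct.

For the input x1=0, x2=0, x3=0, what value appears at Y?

Propagate with G6 forced: G0=1, G1=1, G2=0, G3=1, G4=0, G5=0, G6=1 [stuck-at-1].
So Y = 1. (Without the fault it would be 0.)

1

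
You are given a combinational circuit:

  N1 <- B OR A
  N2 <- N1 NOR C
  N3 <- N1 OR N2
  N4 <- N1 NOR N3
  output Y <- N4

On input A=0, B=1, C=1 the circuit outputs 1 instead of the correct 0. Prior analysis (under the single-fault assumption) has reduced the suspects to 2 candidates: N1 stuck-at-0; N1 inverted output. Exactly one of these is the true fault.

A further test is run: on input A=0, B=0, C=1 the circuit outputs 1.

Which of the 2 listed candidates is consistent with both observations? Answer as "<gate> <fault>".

N1 stuck-at-0

Evaluate each candidate on input A=0, B=0, C=1:
  N1 stuck-at-0: N1=0 [stuck-at-0], N2=0, N3=0, N4=1 → 1 — matches
  N1 inverted output: N1=1 [inverted output], N2=0, N3=1, N4=0 → 0 — eliminated
Only N1 stuck-at-0 reproduces the observed 1.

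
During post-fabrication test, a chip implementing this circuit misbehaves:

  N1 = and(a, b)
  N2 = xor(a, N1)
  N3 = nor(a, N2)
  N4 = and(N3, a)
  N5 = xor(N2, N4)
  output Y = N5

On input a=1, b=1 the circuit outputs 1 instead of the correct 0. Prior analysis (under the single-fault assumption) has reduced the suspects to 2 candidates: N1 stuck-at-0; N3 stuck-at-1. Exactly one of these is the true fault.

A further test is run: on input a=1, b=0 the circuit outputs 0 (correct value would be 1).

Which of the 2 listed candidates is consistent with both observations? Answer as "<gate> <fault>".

Evaluate each candidate on input a=1, b=0:
  N1 stuck-at-0: N1=0 [stuck-at-0], N2=1, N3=0, N4=0, N5=1 → 1 — eliminated
  N3 stuck-at-1: N1=0, N2=1, N3=1 [stuck-at-1], N4=1, N5=0 → 0 — matches
Only N3 stuck-at-1 reproduces the observed 0.

N3 stuck-at-1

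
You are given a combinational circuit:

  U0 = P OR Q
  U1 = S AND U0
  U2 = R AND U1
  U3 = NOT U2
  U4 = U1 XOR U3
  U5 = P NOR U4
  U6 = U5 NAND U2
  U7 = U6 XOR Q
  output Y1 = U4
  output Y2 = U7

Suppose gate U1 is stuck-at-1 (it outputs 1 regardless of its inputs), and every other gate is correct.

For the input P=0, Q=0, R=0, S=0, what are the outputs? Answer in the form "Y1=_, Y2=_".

Propagate with U1 forced: U0=0, U1=1 [stuck-at-1], U2=0, U3=1, U4=0, U5=1, U6=1, U7=1.
So the outputs are Y1=0, Y2=1. (Without the fault they would be Y1=1, Y2=1.)

Y1=0, Y2=1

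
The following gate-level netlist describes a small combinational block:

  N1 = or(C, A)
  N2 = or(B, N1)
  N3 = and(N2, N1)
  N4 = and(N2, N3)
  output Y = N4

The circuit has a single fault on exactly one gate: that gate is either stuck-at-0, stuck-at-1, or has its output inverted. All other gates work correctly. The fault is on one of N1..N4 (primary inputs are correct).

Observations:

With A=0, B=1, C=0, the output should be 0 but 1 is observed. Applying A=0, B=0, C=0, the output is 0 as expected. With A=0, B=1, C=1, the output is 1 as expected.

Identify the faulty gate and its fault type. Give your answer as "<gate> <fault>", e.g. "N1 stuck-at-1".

N3 stuck-at-1

Fault-free values for test 1 (A=0, B=1, C=0): N1=0, N2=1, N3=0, N4=0, giving Y=0. Observed 1.
Test 1: faults giving observed 1 are {N1 stuck-at-1, N1 inverted output, N3 stuck-at-1, N3 inverted output, N4 stuck-at-1, N4 inverted output}.
Test 2 (A=0, B=0, C=0): fault-free N1=0, N2=0, N3=0, N4=0 → 0; observed 0. Eliminates N1 stuck-at-1, N1 inverted output, N4 stuck-at-1, N4 inverted output.
Test 3 (A=0, B=1, C=1): fault-free N1=1, N2=1, N3=1, N4=1 → 1; observed 1. Eliminates N3 inverted output.
Only N3 stuck-at-1 is consistent with every test.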